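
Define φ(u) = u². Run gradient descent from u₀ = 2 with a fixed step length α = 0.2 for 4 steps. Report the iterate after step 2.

φ′(u) = 2u
u₁ = 2 − 0.2·4 = 1.2
u₂ = 1.2 − 0.2·2.4 = 0.72

0.72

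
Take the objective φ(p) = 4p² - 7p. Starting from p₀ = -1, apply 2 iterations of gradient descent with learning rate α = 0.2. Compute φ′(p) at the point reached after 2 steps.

-5.4

φ′(p) = 8p - 7
p₁ = -1 − 0.2·(-15) = 2
p₂ = 2 − 0.2·9 = 0.2
φ′(p) at (0.2) = -5.4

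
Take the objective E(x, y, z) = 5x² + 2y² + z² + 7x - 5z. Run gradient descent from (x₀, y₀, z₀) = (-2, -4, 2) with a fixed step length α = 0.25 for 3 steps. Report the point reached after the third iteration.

(3.6875, 0, 2.4375)

∇E = (10x + 7, 4y, 2z - 5)
Step 1: at (-2, -4, 2), ∇E = (-13, -16, -1) → (-2, -4, 2) − 0.25·(-13, -16, -1) = (1.25, 0, 2.25)
Step 2: at (1.25, 0, 2.25), ∇E = (19.5, 0, -0.5) → (1.25, 0, 2.25) − 0.25·(19.5, 0, -0.5) = (-3.625, 0, 2.375)
Step 3: at (-3.625, 0, 2.375), ∇E = (-29.25, 0, -0.25) → (-3.625, 0, 2.375) − 0.25·(-29.25, 0, -0.25) = (3.6875, 0, 2.4375)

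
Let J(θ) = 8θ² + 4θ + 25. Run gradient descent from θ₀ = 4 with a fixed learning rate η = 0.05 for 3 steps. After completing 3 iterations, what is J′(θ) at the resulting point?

0.544

J′(θ) = 16θ + 4
Step 1: J′(4) = 68; θ₁ = 4 − 0.05·68 = 0.6
Step 2: J′(0.6) = 13.6; θ₂ = 0.6 − 0.05·13.6 = -0.08
Step 3: J′(-0.08) = 2.72; θ₃ = -0.08 − 0.05·2.72 = -0.216
J′(θ) at (-0.216) = 0.544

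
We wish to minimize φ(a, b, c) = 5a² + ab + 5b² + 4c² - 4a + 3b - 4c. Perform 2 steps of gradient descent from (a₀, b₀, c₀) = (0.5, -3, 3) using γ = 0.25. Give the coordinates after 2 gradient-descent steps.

∇φ = (10a + b - 4, a + 10b + 3, 8c - 4)
(a₁, b₁, c₁) = (0.5, -3, 3) − 0.25·(-2, -26.5, 20) = (1, 3.625, -2)
(a₂, b₂, c₂) = (1, 3.625, -2) − 0.25·(9.625, 40.25, -20) = (-1.40625, -6.4375, 3)

(-1.40625, -6.4375, 3)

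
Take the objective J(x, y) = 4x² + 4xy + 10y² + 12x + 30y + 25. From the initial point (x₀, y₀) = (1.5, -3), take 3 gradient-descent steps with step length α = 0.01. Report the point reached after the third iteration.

∇J = (8x + 4y + 12, 4x + 20y + 30)
(x₁, y₁) = (1.5, -3) − 0.01·(12, -24) = (1.38, -2.76)
(x₂, y₂) = (1.38, -2.76) − 0.01·(12, -19.68) = (1.26, -2.5632)
(x₃, y₃) = (1.26, -2.5632) − 0.01·(11.8272, -16.224) = (1.141728, -2.40096)

(1.141728, -2.40096)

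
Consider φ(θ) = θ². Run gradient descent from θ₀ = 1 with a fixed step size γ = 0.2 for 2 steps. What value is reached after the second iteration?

φ′(θ) = 2θ
Step 1: φ′(1) = 2; θ₁ = 1 − 0.2·2 = 0.6
Step 2: φ′(0.6) = 1.2; θ₂ = 0.6 − 0.2·1.2 = 0.36

0.36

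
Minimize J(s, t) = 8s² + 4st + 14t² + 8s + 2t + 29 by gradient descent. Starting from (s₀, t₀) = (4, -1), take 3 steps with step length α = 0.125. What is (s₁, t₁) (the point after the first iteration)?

(-4.5, 0.25)

∇J = (16s + 4t + 8, 4s + 28t + 2)
Step 1: at (4, -1), ∇J = (68, -10) → (4, -1) − 0.125·(68, -10) = (-4.5, 0.25)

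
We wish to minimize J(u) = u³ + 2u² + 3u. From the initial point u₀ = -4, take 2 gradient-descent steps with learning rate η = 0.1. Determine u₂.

-21.675

J′(u) = 3u² + 4u + 3
Step 1: J′(-4) = 35; u₁ = -4 − 0.1·35 = -7.5
Step 2: J′(-7.5) = 141.75; u₂ = -7.5 − 0.1·141.75 = -21.675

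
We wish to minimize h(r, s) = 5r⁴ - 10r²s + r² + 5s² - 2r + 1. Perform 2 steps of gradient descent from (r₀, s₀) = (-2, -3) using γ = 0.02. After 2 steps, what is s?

∇h = (20r³ - 20rs + 2r - 2, -10r² + 10s)
Step 1: at (-2, -3), ∇h = (-286, -70) → (-2, -3) − 0.02·(-286, -70) = (3.72, -1.6)
Step 2: at (3.72, -1.6), ∇h = (1154.05696, -154.384) → (3.72, -1.6) − 0.02·(1154.05696, -154.384) = (-19.3611392, 1.48768)
s = 1.48768

1.48768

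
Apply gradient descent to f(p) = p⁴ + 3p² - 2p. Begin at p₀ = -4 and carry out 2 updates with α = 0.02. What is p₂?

f′(p) = 4p³ + 6p - 2
Step 1: f′(-4) = -282; p₁ = -4 − 0.02·(-282) = 1.64
Step 2: f′(1.64) = 25.483776; p₂ = 1.64 − 0.02·25.483776 = 1.13032448

1.13032448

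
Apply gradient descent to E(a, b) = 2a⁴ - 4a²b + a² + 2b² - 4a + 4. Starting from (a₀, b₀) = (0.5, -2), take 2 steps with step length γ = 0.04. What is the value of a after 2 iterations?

∇E = (8a³ - 8ab + 2a - 4, -4a² + 4b)
Step 1: at (0.5, -2), ∇E = (6, -9) → (0.5, -2) − 0.04·(6, -9) = (0.26, -1.64)
Step 2: at (0.26, -1.64), ∇E = (0.071808, -6.8304) → (0.26, -1.64) − 0.04·(0.071808, -6.8304) = (0.25712768, -1.366784)
a = 0.25712768

0.25712768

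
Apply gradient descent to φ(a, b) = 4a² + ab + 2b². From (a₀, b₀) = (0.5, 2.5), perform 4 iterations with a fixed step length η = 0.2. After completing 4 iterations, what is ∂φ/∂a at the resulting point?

1.4848

∇φ = (8a + b, a + 4b)
Step 1: at (0.5, 2.5), ∇φ = (6.5, 10.5) → (0.5, 2.5) − 0.2·(6.5, 10.5) = (-0.8, 0.4)
Step 2: at (-0.8, 0.4), ∇φ = (-6, 0.8) → (-0.8, 0.4) − 0.2·(-6, 0.8) = (0.4, 0.24)
Step 3: at (0.4, 0.24), ∇φ = (3.44, 1.36) → (0.4, 0.24) − 0.2·(3.44, 1.36) = (-0.288, -0.032)
Step 4: at (-0.288, -0.032), ∇φ = (-2.336, -0.416) → (-0.288, -0.032) − 0.2·(-2.336, -0.416) = (0.1792, 0.0512)
∂φ/∂a at (0.1792, 0.0512) = 1.4848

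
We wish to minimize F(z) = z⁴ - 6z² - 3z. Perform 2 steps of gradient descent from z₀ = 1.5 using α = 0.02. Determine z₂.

F′(z) = 4z³ - 12z - 3
z₁ = 1.5 − 0.02·(-7.5) = 1.65
z₂ = 1.65 − 0.02·(-4.8315) = 1.74663

1.74663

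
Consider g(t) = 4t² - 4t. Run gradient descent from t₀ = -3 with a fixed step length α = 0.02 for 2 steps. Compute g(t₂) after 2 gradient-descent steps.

23.39569664

g′(t) = 8t - 4
Step 1: g′(-3) = -28; t₁ = -3 − 0.02·(-28) = -2.44
Step 2: g′(-2.44) = -23.52; t₂ = -2.44 − 0.02·(-23.52) = -1.9696
g(-1.9696) = 23.39569664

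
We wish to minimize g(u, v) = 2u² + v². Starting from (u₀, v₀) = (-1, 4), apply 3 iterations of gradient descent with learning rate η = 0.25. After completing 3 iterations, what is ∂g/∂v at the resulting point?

1

∇g = (4u, 2v)
(u₁, v₁) = (-1, 4) − 0.25·(-4, 8) = (0, 2)
(u₂, v₂) = (0, 2) − 0.25·(0, 4) = (0, 1)
(u₃, v₃) = (0, 1) − 0.25·(0, 2) = (0, 0.5)
∂g/∂v at (0, 0.5) = 1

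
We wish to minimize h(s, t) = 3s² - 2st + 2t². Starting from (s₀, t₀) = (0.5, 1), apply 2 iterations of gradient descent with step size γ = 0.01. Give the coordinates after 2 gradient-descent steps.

(0.48, 0.941)

∇h = (6s - 2t, -2s + 4t)
(s₁, t₁) = (0.5, 1) − 0.01·(1, 3) = (0.49, 0.97)
(s₂, t₂) = (0.49, 0.97) − 0.01·(1, 2.9) = (0.48, 0.941)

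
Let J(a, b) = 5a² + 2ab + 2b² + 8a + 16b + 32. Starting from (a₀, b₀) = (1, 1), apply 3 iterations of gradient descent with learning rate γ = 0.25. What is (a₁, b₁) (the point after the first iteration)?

(-4, -4.5)

∇J = (10a + 2b + 8, 2a + 4b + 16)
Step 1: at (1, 1), ∇J = (20, 22) → (1, 1) − 0.25·(20, 22) = (-4, -4.5)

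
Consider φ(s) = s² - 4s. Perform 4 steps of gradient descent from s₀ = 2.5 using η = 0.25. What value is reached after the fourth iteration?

2.03125

φ′(s) = 2s - 4
Step 1: φ′(2.5) = 1; s₁ = 2.5 − 0.25·1 = 2.25
Step 2: φ′(2.25) = 0.5; s₂ = 2.25 − 0.25·0.5 = 2.125
Step 3: φ′(2.125) = 0.25; s₃ = 2.125 − 0.25·0.25 = 2.0625
Step 4: φ′(2.0625) = 0.125; s₄ = 2.0625 − 0.25·0.125 = 2.03125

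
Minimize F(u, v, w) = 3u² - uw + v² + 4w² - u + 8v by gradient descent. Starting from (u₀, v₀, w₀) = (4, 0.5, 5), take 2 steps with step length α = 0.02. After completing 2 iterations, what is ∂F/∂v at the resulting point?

∇F = (6u - w - 1, 2v + 8, -u + 8w)
(u₁, v₁, w₁) = (4, 0.5, 5) − 0.02·(18, 9, 36) = (3.64, 0.32, 4.28)
(u₂, v₂, w₂) = (3.64, 0.32, 4.28) − 0.02·(16.56, 8.64, 30.6) = (3.3088, 0.1472, 3.668)
∂F/∂v at (3.3088, 0.1472, 3.668) = 8.2944

8.2944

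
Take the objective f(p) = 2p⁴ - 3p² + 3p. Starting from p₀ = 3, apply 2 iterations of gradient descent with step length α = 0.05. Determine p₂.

130.84605

f′(p) = 8p³ - 6p + 3
p₁ = 3 − 0.05·201 = -7.05
p₂ = -7.05 − 0.05·(-2757.921) = 130.84605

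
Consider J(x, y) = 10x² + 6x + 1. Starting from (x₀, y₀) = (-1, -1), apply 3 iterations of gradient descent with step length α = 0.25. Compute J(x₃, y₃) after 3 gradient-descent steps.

20070.5

∇J = (20x + 6, 0)
(x₁, y₁) = (-1, -1) − 0.25·(-14, 0) = (2.5, -1)
(x₂, y₂) = (2.5, -1) − 0.25·(56, 0) = (-11.5, -1)
(x₃, y₃) = (-11.5, -1) − 0.25·(-224, 0) = (44.5, -1)
J(44.5, -1) = 20070.5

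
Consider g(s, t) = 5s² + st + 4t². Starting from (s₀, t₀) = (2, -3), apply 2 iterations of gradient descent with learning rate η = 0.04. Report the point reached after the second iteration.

∇g = (10s + t, s + 8t)
(s₁, t₁) = (2, -3) − 0.04·(17, -22) = (1.32, -2.12)
(s₂, t₂) = (1.32, -2.12) − 0.04·(11.08, -15.64) = (0.8768, -1.4944)

(0.8768, -1.4944)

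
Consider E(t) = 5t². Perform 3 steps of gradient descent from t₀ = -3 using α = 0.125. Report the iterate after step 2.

-0.1875

E′(t) = 10t
Step 1: E′(-3) = -30; t₁ = -3 − 0.125·(-30) = 0.75
Step 2: E′(0.75) = 7.5; t₂ = 0.75 − 0.125·7.5 = -0.1875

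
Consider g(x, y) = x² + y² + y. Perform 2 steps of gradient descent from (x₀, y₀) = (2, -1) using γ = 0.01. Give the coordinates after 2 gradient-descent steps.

(1.9208, -0.9802)

∇g = (2x, 2y + 1)
(x₁, y₁) = (2, -1) − 0.01·(4, -1) = (1.96, -0.99)
(x₂, y₂) = (1.96, -0.99) − 0.01·(3.92, -0.98) = (1.9208, -0.9802)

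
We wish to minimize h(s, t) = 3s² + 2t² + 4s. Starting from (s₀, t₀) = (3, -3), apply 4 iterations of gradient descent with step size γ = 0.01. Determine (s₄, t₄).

∇h = (6s + 4, 4t)
Step 1: at (3, -3), ∇h = (22, -12) → (3, -3) − 0.01·(22, -12) = (2.78, -2.88)
Step 2: at (2.78, -2.88), ∇h = (20.68, -11.52) → (2.78, -2.88) − 0.01·(20.68, -11.52) = (2.5732, -2.7648)
Step 3: at (2.5732, -2.7648), ∇h = (19.4392, -11.0592) → (2.5732, -2.7648) − 0.01·(19.4392, -11.0592) = (2.378808, -2.654208)
Step 4: at (2.378808, -2.654208), ∇h = (18.272848, -10.616832) → (2.378808, -2.654208) − 0.01·(18.272848, -10.616832) = (2.19607952, -2.54803968)

(2.19607952, -2.54803968)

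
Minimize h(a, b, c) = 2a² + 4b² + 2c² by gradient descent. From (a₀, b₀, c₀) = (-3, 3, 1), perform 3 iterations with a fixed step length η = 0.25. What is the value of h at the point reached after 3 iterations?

36

∇h = (4a, 8b, 4c)
(a₁, b₁, c₁) = (-3, 3, 1) − 0.25·(-12, 24, 4) = (0, -3, 0)
(a₂, b₂, c₂) = (0, -3, 0) − 0.25·(0, -24, 0) = (0, 3, 0)
(a₃, b₃, c₃) = (0, 3, 0) − 0.25·(0, 24, 0) = (0, -3, 0)
h(0, -3, 0) = 36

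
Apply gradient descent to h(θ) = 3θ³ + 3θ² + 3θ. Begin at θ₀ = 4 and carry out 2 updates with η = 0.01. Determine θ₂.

1.650631

h′(θ) = 9θ² + 6θ + 3
Step 1: h′(4) = 171; θ₁ = 4 − 0.01·171 = 2.29
Step 2: h′(2.29) = 63.9369; θ₂ = 2.29 − 0.01·63.9369 = 1.650631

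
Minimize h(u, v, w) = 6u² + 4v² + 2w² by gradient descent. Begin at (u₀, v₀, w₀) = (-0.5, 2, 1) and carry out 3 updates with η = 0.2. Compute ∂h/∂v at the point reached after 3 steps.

∇h = (12u, 8v, 4w)
(u₁, v₁, w₁) = (-0.5, 2, 1) − 0.2·(-6, 16, 4) = (0.7, -1.2, 0.2)
(u₂, v₂, w₂) = (0.7, -1.2, 0.2) − 0.2·(8.4, -9.6, 0.8) = (-0.98, 0.72, 0.04)
(u₃, v₃, w₃) = (-0.98, 0.72, 0.04) − 0.2·(-11.76, 5.76, 0.16) = (1.372, -0.432, 0.008)
∂h/∂v at (1.372, -0.432, 0.008) = -3.456

-3.456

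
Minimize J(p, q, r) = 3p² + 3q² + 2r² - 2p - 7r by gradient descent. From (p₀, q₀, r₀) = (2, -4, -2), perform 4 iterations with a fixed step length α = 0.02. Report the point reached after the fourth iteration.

(1.3328256, -2.39878144, -0.9364736)

∇J = (6p - 2, 6q, 4r - 7)
(p₁, q₁, r₁) = (2, -4, -2) − 0.02·(10, -24, -15) = (1.8, -3.52, -1.7)
(p₂, q₂, r₂) = (1.8, -3.52, -1.7) − 0.02·(8.8, -21.12, -13.8) = (1.624, -3.0976, -1.424)
(p₃, q₃, r₃) = (1.624, -3.0976, -1.424) − 0.02·(7.744, -18.5856, -12.696) = (1.46912, -2.725888, -1.17008)
(p₄, q₄, r₄) = (1.46912, -2.725888, -1.17008) − 0.02·(6.81472, -16.355328, -11.68032) = (1.3328256, -2.39878144, -0.9364736)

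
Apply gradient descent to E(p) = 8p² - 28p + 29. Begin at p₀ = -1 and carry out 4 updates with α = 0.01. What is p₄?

0.38085376

E′(p) = 16p - 28
Step 1: E′(-1) = -44; p₁ = -1 − 0.01·(-44) = -0.56
Step 2: E′(-0.56) = -36.96; p₂ = -0.56 − 0.01·(-36.96) = -0.1904
Step 3: E′(-0.1904) = -31.0464; p₃ = -0.1904 − 0.01·(-31.0464) = 0.120064
Step 4: E′(0.120064) = -26.078976; p₄ = 0.120064 − 0.01·(-26.078976) = 0.38085376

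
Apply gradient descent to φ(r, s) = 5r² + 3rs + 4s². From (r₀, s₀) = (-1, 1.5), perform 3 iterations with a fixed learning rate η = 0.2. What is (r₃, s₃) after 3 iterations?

(-0.152, -0.12)

∇φ = (10r + 3s, 3r + 8s)
Step 1: at (-1, 1.5), ∇φ = (-5.5, 9) → (-1, 1.5) − 0.2·(-5.5, 9) = (0.1, -0.3)
Step 2: at (0.1, -0.3), ∇φ = (0.1, -2.1) → (0.1, -0.3) − 0.2·(0.1, -2.1) = (0.08, 0.12)
Step 3: at (0.08, 0.12), ∇φ = (1.16, 1.2) → (0.08, 0.12) − 0.2·(1.16, 1.2) = (-0.152, -0.12)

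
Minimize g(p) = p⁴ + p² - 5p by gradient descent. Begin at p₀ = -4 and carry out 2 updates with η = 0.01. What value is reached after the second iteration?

g′(p) = 4p³ + 2p - 5
p₁ = -4 − 0.01·(-269) = -1.31
p₂ = -1.31 − 0.01·(-16.612364) = -1.14387636

-1.14387636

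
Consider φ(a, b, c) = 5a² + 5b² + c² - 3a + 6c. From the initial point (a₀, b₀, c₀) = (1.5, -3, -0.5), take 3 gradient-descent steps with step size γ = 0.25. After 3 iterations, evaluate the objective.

585.23828125

∇φ = (10a - 3, 10b, 2c + 6)
(a₁, b₁, c₁) = (1.5, -3, -0.5) − 0.25·(12, -30, 5) = (-1.5, 4.5, -1.75)
(a₂, b₂, c₂) = (-1.5, 4.5, -1.75) − 0.25·(-18, 45, 2.5) = (3, -6.75, -2.375)
(a₃, b₃, c₃) = (3, -6.75, -2.375) − 0.25·(27, -67.5, 1.25) = (-3.75, 10.125, -2.6875)
φ(-3.75, 10.125, -2.6875) = 585.23828125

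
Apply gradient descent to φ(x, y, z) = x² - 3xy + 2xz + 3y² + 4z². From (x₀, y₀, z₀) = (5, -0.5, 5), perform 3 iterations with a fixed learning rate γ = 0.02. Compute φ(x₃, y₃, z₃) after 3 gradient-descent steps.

56.017189264816

∇φ = (2x - 3y + 2z, -3x + 6y, 2x + 8z)
Step 1: at (5, -0.5, 5), ∇φ = (21.5, -18, 50) → (5, -0.5, 5) − 0.02·(21.5, -18, 50) = (4.57, -0.14, 4)
Step 2: at (4.57, -0.14, 4), ∇φ = (17.56, -14.55, 41.14) → (4.57, -0.14, 4) − 0.02·(17.56, -14.55, 41.14) = (4.2188, 0.151, 3.1772)
Step 3: at (4.2188, 0.151, 3.1772), ∇φ = (14.339, -11.7504, 33.8552) → (4.2188, 0.151, 3.1772) − 0.02·(14.339, -11.7504, 33.8552) = (3.93202, 0.386008, 2.500096)
φ(3.93202, 0.386008, 2.500096) = 56.017189264816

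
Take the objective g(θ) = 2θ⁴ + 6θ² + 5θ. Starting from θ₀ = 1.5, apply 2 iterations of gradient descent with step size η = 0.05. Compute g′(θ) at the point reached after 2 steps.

g′(θ) = 8θ³ + 12θ + 5
Step 1: g′(1.5) = 50; θ₁ = 1.5 − 0.05·50 = -1
Step 2: g′(-1) = -15; θ₂ = -1 − 0.05·(-15) = -0.25
g′(θ) at (-0.25) = 1.875

1.875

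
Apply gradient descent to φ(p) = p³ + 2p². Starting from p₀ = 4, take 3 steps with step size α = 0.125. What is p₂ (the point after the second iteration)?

φ′(p) = 3p² + 4p
p₁ = 4 − 0.125·64 = -4
p₂ = -4 − 0.125·32 = -8

-8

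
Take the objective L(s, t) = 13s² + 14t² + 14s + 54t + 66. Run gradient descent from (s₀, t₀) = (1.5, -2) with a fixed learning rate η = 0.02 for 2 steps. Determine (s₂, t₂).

(-0.0688, -1.9424)

∇L = (26s + 14, 28t + 54)
Step 1: at (1.5, -2), ∇L = (53, -2) → (1.5, -2) − 0.02·(53, -2) = (0.44, -1.96)
Step 2: at (0.44, -1.96), ∇L = (25.44, -0.88) → (0.44, -1.96) − 0.02·(25.44, -0.88) = (-0.0688, -1.9424)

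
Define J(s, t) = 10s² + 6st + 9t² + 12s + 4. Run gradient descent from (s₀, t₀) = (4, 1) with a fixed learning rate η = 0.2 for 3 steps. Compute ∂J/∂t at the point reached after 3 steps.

-4174.128

∇J = (20s + 6t + 12, 6s + 18t)
(s₁, t₁) = (4, 1) − 0.2·(98, 42) = (-15.6, -7.4)
(s₂, t₂) = (-15.6, -7.4) − 0.2·(-344.4, -226.8) = (53.28, 37.96)
(s₃, t₃) = (53.28, 37.96) − 0.2·(1305.36, 1002.96) = (-207.792, -162.632)
∂J/∂t at (-207.792, -162.632) = -4174.128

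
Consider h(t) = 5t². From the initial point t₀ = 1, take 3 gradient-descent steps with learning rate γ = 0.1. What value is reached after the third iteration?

0

h′(t) = 10t
t₁ = 1 − 0.1·10 = 0
t₂ = 0 − 0.1·0 = 0
t₃ = 0 − 0.1·0 = 0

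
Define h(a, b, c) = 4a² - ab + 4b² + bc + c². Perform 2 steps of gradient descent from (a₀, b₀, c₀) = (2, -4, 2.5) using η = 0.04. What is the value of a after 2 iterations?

0.7064

∇h = (8a - b, -a + 8b + c, b + 2c)
Step 1: at (2, -4, 2.5), ∇h = (20, -31.5, 1) → (2, -4, 2.5) − 0.04·(20, -31.5, 1) = (1.2, -2.74, 2.46)
Step 2: at (1.2, -2.74, 2.46), ∇h = (12.34, -20.66, 2.18) → (1.2, -2.74, 2.46) − 0.04·(12.34, -20.66, 2.18) = (0.7064, -1.9136, 2.3728)
a = 0.7064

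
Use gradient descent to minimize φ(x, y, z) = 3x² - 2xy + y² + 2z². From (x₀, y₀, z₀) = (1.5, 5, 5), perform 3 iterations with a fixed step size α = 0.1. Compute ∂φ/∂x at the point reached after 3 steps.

∇φ = (6x - 2y, -2x + 2y, 4z)
(x₁, y₁, z₁) = (1.5, 5, 5) − 0.1·(-1, 7, 20) = (1.6, 4.3, 3)
(x₂, y₂, z₂) = (1.6, 4.3, 3) − 0.1·(1, 5.4, 12) = (1.5, 3.76, 1.8)
(x₃, y₃, z₃) = (1.5, 3.76, 1.8) − 0.1·(1.48, 4.52, 7.2) = (1.352, 3.308, 1.08)
∂φ/∂x at (1.352, 3.308, 1.08) = 1.496

1.496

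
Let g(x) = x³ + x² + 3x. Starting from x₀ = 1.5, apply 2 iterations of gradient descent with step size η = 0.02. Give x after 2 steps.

g′(x) = 3x² + 2x + 3
x₁ = 1.5 − 0.02·12.75 = 1.245
x₂ = 1.245 − 0.02·10.140075 = 1.0421985

1.0421985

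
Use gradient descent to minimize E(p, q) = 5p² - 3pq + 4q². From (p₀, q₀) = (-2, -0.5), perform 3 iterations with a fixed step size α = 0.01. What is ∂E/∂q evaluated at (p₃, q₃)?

0.1829665

∇E = (10p - 3q, -3p + 8q)
(p₁, q₁) = (-2, -0.5) − 0.01·(-18.5, 2) = (-1.815, -0.52)
(p₂, q₂) = (-1.815, -0.52) − 0.01·(-16.59, 1.285) = (-1.6491, -0.53285)
(p₃, q₃) = (-1.6491, -0.53285) − 0.01·(-14.89245, 0.6845) = (-1.5001755, -0.539695)
∂E/∂q at (-1.5001755, -0.539695) = 0.1829665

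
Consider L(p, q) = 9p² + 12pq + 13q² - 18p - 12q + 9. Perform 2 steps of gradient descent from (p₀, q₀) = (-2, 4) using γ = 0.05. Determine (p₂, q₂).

∇L = (18p + 12q - 18, 12p + 26q - 12)
Step 1: at (-2, 4), ∇L = (-6, 68) → (-2, 4) − 0.05·(-6, 68) = (-1.7, 0.6)
Step 2: at (-1.7, 0.6), ∇L = (-41.4, -16.8) → (-1.7, 0.6) − 0.05·(-41.4, -16.8) = (0.37, 1.44)

(0.37, 1.44)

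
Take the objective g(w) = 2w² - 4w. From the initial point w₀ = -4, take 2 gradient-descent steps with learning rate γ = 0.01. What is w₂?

g′(w) = 4w - 4
Step 1: g′(-4) = -20; w₁ = -4 − 0.01·(-20) = -3.8
Step 2: g′(-3.8) = -19.2; w₂ = -3.8 − 0.01·(-19.2) = -3.608

-3.608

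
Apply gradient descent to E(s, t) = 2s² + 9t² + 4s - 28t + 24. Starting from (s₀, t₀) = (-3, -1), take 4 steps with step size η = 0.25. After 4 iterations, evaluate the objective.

1323602.53515625

∇E = (4s + 4, 18t - 28)
(s₁, t₁) = (-3, -1) − 0.25·(-8, -46) = (-1, 10.5)
(s₂, t₂) = (-1, 10.5) − 0.25·(0, 161) = (-1, -29.75)
(s₃, t₃) = (-1, -29.75) − 0.25·(0, -563.5) = (-1, 111.125)
(s₄, t₄) = (-1, 111.125) − 0.25·(0, 1972.25) = (-1, -381.9375)
E(-1, -381.9375) = 1323602.53515625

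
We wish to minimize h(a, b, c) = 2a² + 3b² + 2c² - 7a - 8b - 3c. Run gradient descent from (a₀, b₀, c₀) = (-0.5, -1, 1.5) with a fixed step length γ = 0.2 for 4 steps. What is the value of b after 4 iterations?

∇h = (4a - 7, 6b - 8, 4c - 3)
Step 1: at (-0.5, -1, 1.5), ∇h = (-9, -14, 3) → (-0.5, -1, 1.5) − 0.2·(-9, -14, 3) = (1.3, 1.8, 0.9)
Step 2: at (1.3, 1.8, 0.9), ∇h = (-1.8, 2.8, 0.6) → (1.3, 1.8, 0.9) − 0.2·(-1.8, 2.8, 0.6) = (1.66, 1.24, 0.78)
Step 3: at (1.66, 1.24, 0.78), ∇h = (-0.36, -0.56, 0.12) → (1.66, 1.24, 0.78) − 0.2·(-0.36, -0.56, 0.12) = (1.732, 1.352, 0.756)
Step 4: at (1.732, 1.352, 0.756), ∇h = (-0.072, 0.112, 0.024) → (1.732, 1.352, 0.756) − 0.2·(-0.072, 0.112, 0.024) = (1.7464, 1.3296, 0.7512)
b = 1.3296

1.3296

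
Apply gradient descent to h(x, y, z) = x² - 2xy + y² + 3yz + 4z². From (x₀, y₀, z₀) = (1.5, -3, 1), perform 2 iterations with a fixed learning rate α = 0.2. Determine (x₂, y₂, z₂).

∇h = (2x - 2y, -2x + 2y + 3z, 3y + 8z)
(x₁, y₁, z₁) = (1.5, -3, 1) − 0.2·(9, -6, -1) = (-0.3, -1.8, 1.2)
(x₂, y₂, z₂) = (-0.3, -1.8, 1.2) − 0.2·(3, 0.6, 4.2) = (-0.9, -1.92, 0.36)

(-0.9, -1.92, 0.36)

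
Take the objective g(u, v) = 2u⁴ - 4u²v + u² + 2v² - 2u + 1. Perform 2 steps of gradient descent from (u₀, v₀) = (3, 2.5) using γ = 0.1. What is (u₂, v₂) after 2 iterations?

(1694.36, 70.66)

∇g = (8u³ - 8uv + 2u - 2, -4u² + 4v)
Step 1: at (3, 2.5), ∇g = (160, -26) → (3, 2.5) − 0.1·(160, -26) = (-13, 5.1)
Step 2: at (-13, 5.1), ∇g = (-17073.6, -655.6) → (-13, 5.1) − 0.1·(-17073.6, -655.6) = (1694.36, 70.66)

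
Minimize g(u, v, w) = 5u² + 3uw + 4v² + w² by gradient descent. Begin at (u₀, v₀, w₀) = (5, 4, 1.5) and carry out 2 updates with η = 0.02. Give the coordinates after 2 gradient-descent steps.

∇g = (10u + 3w, 8v, 3u + 2w)
(u₁, v₁, w₁) = (5, 4, 1.5) − 0.02·(54.5, 32, 18) = (3.91, 3.36, 1.14)
(u₂, v₂, w₂) = (3.91, 3.36, 1.14) − 0.02·(42.52, 26.88, 14.01) = (3.0596, 2.8224, 0.8598)

(3.0596, 2.8224, 0.8598)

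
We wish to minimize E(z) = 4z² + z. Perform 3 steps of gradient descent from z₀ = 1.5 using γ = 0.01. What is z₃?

E′(z) = 8z + 1
Step 1: E′(1.5) = 13; z₁ = 1.5 − 0.01·13 = 1.37
Step 2: E′(1.37) = 11.96; z₂ = 1.37 − 0.01·11.96 = 1.2504
Step 3: E′(1.2504) = 11.0032; z₃ = 1.2504 − 0.01·11.0032 = 1.140368

1.140368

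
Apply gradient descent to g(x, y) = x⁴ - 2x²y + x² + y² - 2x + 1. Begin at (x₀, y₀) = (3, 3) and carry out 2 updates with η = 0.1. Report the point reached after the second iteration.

(27.7264, 7.592)

∇g = (4x³ - 4xy + 2x - 2, -2x² + 2y)
Step 1: at (3, 3), ∇g = (76, -12) → (3, 3) − 0.1·(76, -12) = (-4.6, 4.2)
Step 2: at (-4.6, 4.2), ∇g = (-323.264, -33.92) → (-4.6, 4.2) − 0.1·(-323.264, -33.92) = (27.7264, 7.592)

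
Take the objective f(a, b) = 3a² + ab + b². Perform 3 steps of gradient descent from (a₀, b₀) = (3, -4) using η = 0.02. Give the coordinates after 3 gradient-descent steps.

∇f = (6a + b, a + 2b)
Step 1: at (3, -4), ∇f = (14, -5) → (3, -4) − 0.02·(14, -5) = (2.72, -3.9)
Step 2: at (2.72, -3.9), ∇f = (12.42, -5.08) → (2.72, -3.9) − 0.02·(12.42, -5.08) = (2.4716, -3.7984)
Step 3: at (2.4716, -3.7984), ∇f = (11.0312, -5.1252) → (2.4716, -3.7984) − 0.02·(11.0312, -5.1252) = (2.250976, -3.695896)

(2.250976, -3.695896)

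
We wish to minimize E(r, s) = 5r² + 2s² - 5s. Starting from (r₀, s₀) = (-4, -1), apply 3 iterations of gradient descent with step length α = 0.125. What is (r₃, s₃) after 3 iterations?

∇E = (10r, 4s - 5)
Step 1: at (-4, -1), ∇E = (-40, -9) → (-4, -1) − 0.125·(-40, -9) = (1, 0.125)
Step 2: at (1, 0.125), ∇E = (10, -4.5) → (1, 0.125) − 0.125·(10, -4.5) = (-0.25, 0.6875)
Step 3: at (-0.25, 0.6875), ∇E = (-2.5, -2.25) → (-0.25, 0.6875) − 0.125·(-2.5, -2.25) = (0.0625, 0.96875)

(0.0625, 0.96875)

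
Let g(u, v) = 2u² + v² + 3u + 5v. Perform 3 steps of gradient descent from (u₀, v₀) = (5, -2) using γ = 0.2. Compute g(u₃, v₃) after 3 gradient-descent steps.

∇g = (4u + 3, 2v + 5)
(u₁, v₁) = (5, -2) − 0.2·(23, 1) = (0.4, -2.2)
(u₂, v₂) = (0.4, -2.2) − 0.2·(4.6, 0.6) = (-0.52, -2.32)
(u₃, v₃) = (-0.52, -2.32) − 0.2·(0.92, 0.36) = (-0.704, -2.392)
g(-0.704, -2.392) = -7.359104

-7.359104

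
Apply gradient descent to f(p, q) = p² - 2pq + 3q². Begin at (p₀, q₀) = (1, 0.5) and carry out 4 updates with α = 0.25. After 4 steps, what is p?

∇f = (2p - 2q, -2p + 6q)
(p₁, q₁) = (1, 0.5) − 0.25·(1, 1) = (0.75, 0.25)
(p₂, q₂) = (0.75, 0.25) − 0.25·(1, 0) = (0.5, 0.25)
(p₃, q₃) = (0.5, 0.25) − 0.25·(0.5, 0.5) = (0.375, 0.125)
(p₄, q₄) = (0.375, 0.125) − 0.25·(0.5, 0) = (0.25, 0.125)
p = 0.25

0.25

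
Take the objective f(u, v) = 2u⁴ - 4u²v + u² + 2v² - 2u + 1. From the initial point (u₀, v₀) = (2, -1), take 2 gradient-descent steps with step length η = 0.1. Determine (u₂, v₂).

∇f = (8u³ - 8uv + 2u - 2, -4u² + 4v)
(u₁, v₁) = (2, -1) − 0.1·(82, -20) = (-6.2, 1)
(u₂, v₂) = (-6.2, 1) − 0.1·(-1871.424, -149.76) = (180.9424, 15.976)

(180.9424, 15.976)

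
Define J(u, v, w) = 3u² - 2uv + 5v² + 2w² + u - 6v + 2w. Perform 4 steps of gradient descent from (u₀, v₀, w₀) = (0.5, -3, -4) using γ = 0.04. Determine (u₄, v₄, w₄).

∇J = (6u - 2v + 1, -2u + 10v - 6, 4w + 2)
(u₁, v₁, w₁) = (0.5, -3, -4) − 0.04·(10, -37, -14) = (0.1, -1.52, -3.44)
(u₂, v₂, w₂) = (0.1, -1.52, -3.44) − 0.04·(4.64, -21.4, -11.76) = (-0.0856, -0.664, -2.9696)
(u₃, v₃, w₃) = (-0.0856, -0.664, -2.9696) − 0.04·(1.8144, -12.4688, -9.8784) = (-0.158176, -0.165248, -2.574464)
(u₄, v₄, w₄) = (-0.158176, -0.165248, -2.574464) − 0.04·(0.38144, -7.336128, -8.297856) = (-0.1734336, 0.12819712, -2.24254976)

(-0.1734336, 0.12819712, -2.24254976)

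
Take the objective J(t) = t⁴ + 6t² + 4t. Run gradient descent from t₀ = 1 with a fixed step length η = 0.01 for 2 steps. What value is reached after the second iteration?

0.64352

J′(t) = 4t³ + 12t + 4
Step 1: J′(1) = 20; t₁ = 1 − 0.01·20 = 0.8
Step 2: J′(0.8) = 15.648; t₂ = 0.8 − 0.01·15.648 = 0.64352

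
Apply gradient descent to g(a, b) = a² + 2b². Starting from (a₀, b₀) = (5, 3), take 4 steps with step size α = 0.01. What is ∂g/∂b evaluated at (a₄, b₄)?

10.19215872

∇g = (2a, 4b)
Step 1: at (5, 3), ∇g = (10, 12) → (5, 3) − 0.01·(10, 12) = (4.9, 2.88)
Step 2: at (4.9, 2.88), ∇g = (9.8, 11.52) → (4.9, 2.88) − 0.01·(9.8, 11.52) = (4.802, 2.7648)
Step 3: at (4.802, 2.7648), ∇g = (9.604, 11.0592) → (4.802, 2.7648) − 0.01·(9.604, 11.0592) = (4.70596, 2.654208)
Step 4: at (4.70596, 2.654208), ∇g = (9.41192, 10.616832) → (4.70596, 2.654208) − 0.01·(9.41192, 10.616832) = (4.6118408, 2.54803968)
∂g/∂b at (4.6118408, 2.54803968) = 10.19215872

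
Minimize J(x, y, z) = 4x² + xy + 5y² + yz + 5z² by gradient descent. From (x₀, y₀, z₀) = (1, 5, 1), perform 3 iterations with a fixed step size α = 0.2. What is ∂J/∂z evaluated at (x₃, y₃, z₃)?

∇J = (8x + y, x + 10y + z, y + 10z)
(x₁, y₁, z₁) = (1, 5, 1) − 0.2·(13, 52, 15) = (-1.6, -5.4, -2)
(x₂, y₂, z₂) = (-1.6, -5.4, -2) − 0.2·(-18.2, -57.6, -25.4) = (2.04, 6.12, 3.08)
(x₃, y₃, z₃) = (2.04, 6.12, 3.08) − 0.2·(22.44, 66.32, 36.92) = (-2.448, -7.144, -4.304)
∂J/∂z at (-2.448, -7.144, -4.304) = -50.184

-50.184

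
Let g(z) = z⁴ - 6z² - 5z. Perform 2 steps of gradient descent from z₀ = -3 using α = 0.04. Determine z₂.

0.31831808

g′(z) = 4z³ - 12z - 5
z₁ = -3 − 0.04·(-77) = 0.08
z₂ = 0.08 − 0.04·(-5.957952) = 0.31831808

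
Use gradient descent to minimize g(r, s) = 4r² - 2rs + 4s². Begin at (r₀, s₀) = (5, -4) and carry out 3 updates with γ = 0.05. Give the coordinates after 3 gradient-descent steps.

(0.734, -0.391)

∇g = (8r - 2s, -2r + 8s)
Step 1: at (5, -4), ∇g = (48, -42) → (5, -4) − 0.05·(48, -42) = (2.6, -1.9)
Step 2: at (2.6, -1.9), ∇g = (24.6, -20.4) → (2.6, -1.9) − 0.05·(24.6, -20.4) = (1.37, -0.88)
Step 3: at (1.37, -0.88), ∇g = (12.72, -9.78) → (1.37, -0.88) − 0.05·(12.72, -9.78) = (0.734, -0.391)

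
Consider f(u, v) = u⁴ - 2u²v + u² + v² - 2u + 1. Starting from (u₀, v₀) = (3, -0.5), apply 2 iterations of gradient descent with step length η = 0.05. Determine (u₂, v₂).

∇f = (4u³ - 4uv + 2u - 2, -2u² + 2v)
Step 1: at (3, -0.5), ∇f = (118, -19) → (3, -0.5) − 0.05·(118, -19) = (-2.9, 0.45)
Step 2: at (-2.9, 0.45), ∇f = (-100.136, -15.92) → (-2.9, 0.45) − 0.05·(-100.136, -15.92) = (2.1068, 1.246)

(2.1068, 1.246)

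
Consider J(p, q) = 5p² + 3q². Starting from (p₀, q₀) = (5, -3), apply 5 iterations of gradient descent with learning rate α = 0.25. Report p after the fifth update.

-37.96875

∇J = (10p, 6q)
Step 1: at (5, -3), ∇J = (50, -18) → (5, -3) − 0.25·(50, -18) = (-7.5, 1.5)
Step 2: at (-7.5, 1.5), ∇J = (-75, 9) → (-7.5, 1.5) − 0.25·(-75, 9) = (11.25, -0.75)
Step 3: at (11.25, -0.75), ∇J = (112.5, -4.5) → (11.25, -0.75) − 0.25·(112.5, -4.5) = (-16.875, 0.375)
Step 4: at (-16.875, 0.375), ∇J = (-168.75, 2.25) → (-16.875, 0.375) − 0.25·(-168.75, 2.25) = (25.3125, -0.1875)
Step 5: at (25.3125, -0.1875), ∇J = (253.125, -1.125) → (25.3125, -0.1875) − 0.25·(253.125, -1.125) = (-37.96875, 0.09375)
p = -37.96875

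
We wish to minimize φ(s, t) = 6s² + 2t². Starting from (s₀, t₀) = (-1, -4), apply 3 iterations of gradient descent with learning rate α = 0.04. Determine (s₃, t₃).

(-0.140608, -2.370816)

∇φ = (12s, 4t)
Step 1: at (-1, -4), ∇φ = (-12, -16) → (-1, -4) − 0.04·(-12, -16) = (-0.52, -3.36)
Step 2: at (-0.52, -3.36), ∇φ = (-6.24, -13.44) → (-0.52, -3.36) − 0.04·(-6.24, -13.44) = (-0.2704, -2.8224)
Step 3: at (-0.2704, -2.8224), ∇φ = (-3.2448, -11.2896) → (-0.2704, -2.8224) − 0.04·(-3.2448, -11.2896) = (-0.140608, -2.370816)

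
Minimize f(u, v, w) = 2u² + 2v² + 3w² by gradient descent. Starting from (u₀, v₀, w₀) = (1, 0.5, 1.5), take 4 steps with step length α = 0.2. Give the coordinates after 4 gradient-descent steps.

(0.0016, 0.0008, 0.0024)

∇f = (4u, 4v, 6w)
Step 1: at (1, 0.5, 1.5), ∇f = (4, 2, 9) → (1, 0.5, 1.5) − 0.2·(4, 2, 9) = (0.2, 0.1, -0.3)
Step 2: at (0.2, 0.1, -0.3), ∇f = (0.8, 0.4, -1.8) → (0.2, 0.1, -0.3) − 0.2·(0.8, 0.4, -1.8) = (0.04, 0.02, 0.06)
Step 3: at (0.04, 0.02, 0.06), ∇f = (0.16, 0.08, 0.36) → (0.04, 0.02, 0.06) − 0.2·(0.16, 0.08, 0.36) = (0.008, 0.004, -0.012)
Step 4: at (0.008, 0.004, -0.012), ∇f = (0.032, 0.016, -0.072) → (0.008, 0.004, -0.012) − 0.2·(0.032, 0.016, -0.072) = (0.0016, 0.0008, 0.0024)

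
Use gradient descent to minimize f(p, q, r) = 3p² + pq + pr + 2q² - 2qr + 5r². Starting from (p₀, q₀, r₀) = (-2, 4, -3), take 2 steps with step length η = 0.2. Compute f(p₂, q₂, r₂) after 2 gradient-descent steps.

160.896

∇f = (6p + q + r, p + 4q - 2r, p - 2q + 10r)
Step 1: at (-2, 4, -3), ∇f = (-11, 20, -40) → (-2, 4, -3) − 0.2·(-11, 20, -40) = (0.2, 0, 5)
Step 2: at (0.2, 0, 5), ∇f = (6.2, -9.8, 50.2) → (0.2, 0, 5) − 0.2·(6.2, -9.8, 50.2) = (-1.04, 1.96, -5.04)
f(-1.04, 1.96, -5.04) = 160.896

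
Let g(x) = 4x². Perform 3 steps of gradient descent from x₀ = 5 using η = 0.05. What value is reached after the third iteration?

g′(x) = 8x
Step 1: g′(5) = 40; x₁ = 5 − 0.05·40 = 3
Step 2: g′(3) = 24; x₂ = 3 − 0.05·24 = 1.8
Step 3: g′(1.8) = 14.4; x₃ = 1.8 − 0.05·14.4 = 1.08

1.08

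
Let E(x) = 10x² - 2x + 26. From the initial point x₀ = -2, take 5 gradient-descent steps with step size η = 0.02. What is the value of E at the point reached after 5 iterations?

26.16665583616

E′(x) = 20x - 2
x₁ = -2 − 0.02·(-42) = -1.16
x₂ = -1.16 − 0.02·(-25.2) = -0.656
x₃ = -0.656 − 0.02·(-15.12) = -0.3536
x₄ = -0.3536 − 0.02·(-9.072) = -0.17216
x₅ = -0.17216 − 0.02·(-5.4432) = -0.063296
E(-0.063296) = 26.16665583616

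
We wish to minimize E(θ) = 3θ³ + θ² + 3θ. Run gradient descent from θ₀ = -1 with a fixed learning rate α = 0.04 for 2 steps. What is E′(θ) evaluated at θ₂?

E′(θ) = 9θ² + 2θ + 3
θ₁ = -1 − 0.04·10 = -1.4
θ₂ = -1.4 − 0.04·17.84 = -2.1136
E′(θ) at (-2.1136) = 38.97854464

38.97854464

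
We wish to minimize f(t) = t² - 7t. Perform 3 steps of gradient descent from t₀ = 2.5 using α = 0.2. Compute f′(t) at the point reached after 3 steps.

f′(t) = 2t - 7
Step 1: f′(2.5) = -2; t₁ = 2.5 − 0.2·(-2) = 2.9
Step 2: f′(2.9) = -1.2; t₂ = 2.9 − 0.2·(-1.2) = 3.14
Step 3: f′(3.14) = -0.72; t₃ = 3.14 − 0.2·(-0.72) = 3.284
f′(t) at (3.284) = -0.432

-0.432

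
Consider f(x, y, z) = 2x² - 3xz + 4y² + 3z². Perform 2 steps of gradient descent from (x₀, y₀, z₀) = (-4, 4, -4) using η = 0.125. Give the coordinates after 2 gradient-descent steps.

∇f = (4x - 3z, 8y, -3x + 6z)
(x₁, y₁, z₁) = (-4, 4, -4) − 0.125·(-4, 32, -12) = (-3.5, 0, -2.5)
(x₂, y₂, z₂) = (-3.5, 0, -2.5) − 0.125·(-6.5, 0, -4.5) = (-2.6875, 0, -1.9375)

(-2.6875, 0, -1.9375)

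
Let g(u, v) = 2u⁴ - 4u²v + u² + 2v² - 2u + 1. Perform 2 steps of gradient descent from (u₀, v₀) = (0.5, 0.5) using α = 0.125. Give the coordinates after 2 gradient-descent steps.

(0.671875, 0.46875)

∇g = (8u³ - 8uv + 2u - 2, -4u² + 4v)
Step 1: at (0.5, 0.5), ∇g = (-2, 1) → (0.5, 0.5) − 0.125·(-2, 1) = (0.75, 0.375)
Step 2: at (0.75, 0.375), ∇g = (0.625, -0.75) → (0.75, 0.375) − 0.125·(0.625, -0.75) = (0.671875, 0.46875)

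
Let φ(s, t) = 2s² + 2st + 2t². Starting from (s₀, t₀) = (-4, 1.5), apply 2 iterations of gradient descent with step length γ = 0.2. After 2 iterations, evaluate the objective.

1.9752

∇φ = (4s + 2t, 2s + 4t)
Step 1: at (-4, 1.5), ∇φ = (-13, -2) → (-4, 1.5) − 0.2·(-13, -2) = (-1.4, 1.9)
Step 2: at (-1.4, 1.9), ∇φ = (-1.8, 4.8) → (-1.4, 1.9) − 0.2·(-1.8, 4.8) = (-1.04, 0.94)
φ(-1.04, 0.94) = 1.9752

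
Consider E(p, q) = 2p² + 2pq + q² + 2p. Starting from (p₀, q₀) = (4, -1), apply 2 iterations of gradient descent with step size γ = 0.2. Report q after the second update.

-1.64

∇E = (4p + 2q + 2, 2p + 2q)
Step 1: at (4, -1), ∇E = (16, 6) → (4, -1) − 0.2·(16, 6) = (0.8, -2.2)
Step 2: at (0.8, -2.2), ∇E = (0.8, -2.8) → (0.8, -2.2) − 0.2·(0.8, -2.8) = (0.64, -1.64)
q = -1.64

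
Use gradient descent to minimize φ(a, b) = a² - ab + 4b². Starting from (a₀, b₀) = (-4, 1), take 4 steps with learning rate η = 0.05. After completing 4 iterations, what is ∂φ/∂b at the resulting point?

∇φ = (2a - b, -a + 8b)
Step 1: at (-4, 1), ∇φ = (-9, 12) → (-4, 1) − 0.05·(-9, 12) = (-3.55, 0.4)
Step 2: at (-3.55, 0.4), ∇φ = (-7.5, 6.75) → (-3.55, 0.4) − 0.05·(-7.5, 6.75) = (-3.175, 0.0625)
Step 3: at (-3.175, 0.0625), ∇φ = (-6.4125, 3.675) → (-3.175, 0.0625) − 0.05·(-6.4125, 3.675) = (-2.854375, -0.12125)
Step 4: at (-2.854375, -0.12125), ∇φ = (-5.5875, 1.884375) → (-2.854375, -0.12125) − 0.05·(-5.5875, 1.884375) = (-2.575, -0.21546875)
∂φ/∂b at (-2.575, -0.21546875) = 0.85125

0.85125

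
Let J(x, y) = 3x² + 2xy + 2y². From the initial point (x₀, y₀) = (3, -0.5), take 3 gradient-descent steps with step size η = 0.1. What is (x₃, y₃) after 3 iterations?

∇J = (6x + 2y, 2x + 4y)
(x₁, y₁) = (3, -0.5) − 0.1·(17, 4) = (1.3, -0.9)
(x₂, y₂) = (1.3, -0.9) − 0.1·(6, -1) = (0.7, -0.8)
(x₃, y₃) = (0.7, -0.8) − 0.1·(2.6, -1.8) = (0.44, -0.62)

(0.44, -0.62)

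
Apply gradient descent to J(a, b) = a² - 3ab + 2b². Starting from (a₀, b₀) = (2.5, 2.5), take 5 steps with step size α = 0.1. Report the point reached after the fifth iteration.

∇J = (2a - 3b, -3a + 4b)
Step 1: at (2.5, 2.5), ∇J = (-2.5, 2.5) → (2.5, 2.5) − 0.1·(-2.5, 2.5) = (2.75, 2.25)
Step 2: at (2.75, 2.25), ∇J = (-1.25, 0.75) → (2.75, 2.25) − 0.1·(-1.25, 0.75) = (2.875, 2.175)
Step 3: at (2.875, 2.175), ∇J = (-0.775, 0.075) → (2.875, 2.175) − 0.1·(-0.775, 0.075) = (2.9525, 2.1675)
Step 4: at (2.9525, 2.1675), ∇J = (-0.5975, -0.1875) → (2.9525, 2.1675) − 0.1·(-0.5975, -0.1875) = (3.01225, 2.18625)
Step 5: at (3.01225, 2.18625), ∇J = (-0.53425, -0.29175) → (3.01225, 2.18625) − 0.1·(-0.53425, -0.29175) = (3.065675, 2.215425)

(3.065675, 2.215425)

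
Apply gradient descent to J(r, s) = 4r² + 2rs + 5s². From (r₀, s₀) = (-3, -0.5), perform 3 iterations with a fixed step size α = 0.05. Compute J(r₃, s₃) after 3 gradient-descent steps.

1.64840425

∇J = (8r + 2s, 2r + 10s)
(r₁, s₁) = (-3, -0.5) − 0.05·(-25, -11) = (-1.75, 0.05)
(r₂, s₂) = (-1.75, 0.05) − 0.05·(-13.9, -3) = (-1.055, 0.2)
(r₃, s₃) = (-1.055, 0.2) − 0.05·(-8.04, -0.11) = (-0.653, 0.2055)
J(-0.653, 0.2055) = 1.64840425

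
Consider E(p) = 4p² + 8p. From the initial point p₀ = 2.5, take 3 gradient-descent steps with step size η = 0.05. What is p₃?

E′(p) = 8p + 8
Step 1: E′(2.5) = 28; p₁ = 2.5 − 0.05·28 = 1.1
Step 2: E′(1.1) = 16.8; p₂ = 1.1 − 0.05·16.8 = 0.26
Step 3: E′(0.26) = 10.08; p₃ = 0.26 − 0.05·10.08 = -0.244

-0.244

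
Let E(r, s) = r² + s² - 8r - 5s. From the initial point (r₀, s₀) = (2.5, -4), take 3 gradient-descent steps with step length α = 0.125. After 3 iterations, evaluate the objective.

∇E = (2r - 8, 2s - 5)
Step 1: at (2.5, -4), ∇E = (-3, -13) → (2.5, -4) − 0.125·(-3, -13) = (2.875, -2.375)
Step 2: at (2.875, -2.375), ∇E = (-2.25, -9.75) → (2.875, -2.375) − 0.125·(-2.25, -9.75) = (3.15625, -1.15625)
Step 3: at (3.15625, -1.15625), ∇E = (-1.6875, -7.3125) → (3.15625, -1.15625) − 0.125·(-1.6875, -7.3125) = (3.3671875, -0.2421875)
E(3.3671875, -0.2421875) = -14.3299560546875

-14.3299560546875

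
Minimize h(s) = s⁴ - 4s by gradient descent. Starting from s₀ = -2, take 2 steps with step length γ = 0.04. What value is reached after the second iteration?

-0.37190144

h′(s) = 4s³ - 4
s₁ = -2 − 0.04·(-36) = -0.56
s₂ = -0.56 − 0.04·(-4.702464) = -0.37190144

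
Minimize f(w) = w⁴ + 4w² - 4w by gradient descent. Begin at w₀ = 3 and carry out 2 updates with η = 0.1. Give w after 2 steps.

f′(w) = 4w³ + 8w - 4
Step 1: f′(3) = 128; w₁ = 3 − 0.1·128 = -9.8
Step 2: f′(-9.8) = -3847.168; w₂ = -9.8 − 0.1·(-3847.168) = 374.9168

374.9168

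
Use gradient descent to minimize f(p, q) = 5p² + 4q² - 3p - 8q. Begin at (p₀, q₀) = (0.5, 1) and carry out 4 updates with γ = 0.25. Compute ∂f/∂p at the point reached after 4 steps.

10.125

∇f = (10p - 3, 8q - 8)
(p₁, q₁) = (0.5, 1) − 0.25·(2, 0) = (0, 1)
(p₂, q₂) = (0, 1) − 0.25·(-3, 0) = (0.75, 1)
(p₃, q₃) = (0.75, 1) − 0.25·(4.5, 0) = (-0.375, 1)
(p₄, q₄) = (-0.375, 1) − 0.25·(-6.75, 0) = (1.3125, 1)
∂f/∂p at (1.3125, 1) = 10.125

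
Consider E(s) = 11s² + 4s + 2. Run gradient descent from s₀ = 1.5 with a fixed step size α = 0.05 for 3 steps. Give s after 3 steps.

E′(s) = 22s + 4
s₁ = 1.5 − 0.05·37 = -0.35
s₂ = -0.35 − 0.05·(-3.7) = -0.165
s₃ = -0.165 − 0.05·0.37 = -0.1835

-0.1835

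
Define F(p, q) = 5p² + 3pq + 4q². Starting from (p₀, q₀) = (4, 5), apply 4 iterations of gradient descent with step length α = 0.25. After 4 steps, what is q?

∇F = (10p + 3q, 3p + 8q)
Step 1: at (4, 5), ∇F = (55, 52) → (4, 5) − 0.25·(55, 52) = (-9.75, -8)
Step 2: at (-9.75, -8), ∇F = (-121.5, -93.25) → (-9.75, -8) − 0.25·(-121.5, -93.25) = (20.625, 15.3125)
Step 3: at (20.625, 15.3125), ∇F = (252.1875, 184.375) → (20.625, 15.3125) − 0.25·(252.1875, 184.375) = (-42.421875, -30.78125)
Step 4: at (-42.421875, -30.78125), ∇F = (-516.5625, -373.515625) → (-42.421875, -30.78125) − 0.25·(-516.5625, -373.515625) = (86.71875, 62.59765625)
q = 62.59765625

62.59765625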